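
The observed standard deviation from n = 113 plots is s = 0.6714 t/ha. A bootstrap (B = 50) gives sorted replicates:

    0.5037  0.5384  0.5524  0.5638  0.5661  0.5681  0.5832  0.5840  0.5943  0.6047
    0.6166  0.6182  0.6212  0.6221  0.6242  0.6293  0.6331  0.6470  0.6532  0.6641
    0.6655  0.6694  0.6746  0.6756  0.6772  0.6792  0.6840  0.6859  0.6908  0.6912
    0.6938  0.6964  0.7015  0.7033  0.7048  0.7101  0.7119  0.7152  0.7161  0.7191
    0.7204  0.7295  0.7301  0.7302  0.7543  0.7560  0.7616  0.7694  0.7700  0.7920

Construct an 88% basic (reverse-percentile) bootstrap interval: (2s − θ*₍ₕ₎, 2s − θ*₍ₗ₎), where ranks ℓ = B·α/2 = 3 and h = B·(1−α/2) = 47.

Percentile endpoints at ranks 3 and 47: θ*₍3₎ = 0.5524, θ*₍47₎ = 0.7616.
Basic interval reflects these around s:
  lower = 2 × 0.6714 − 0.7616 = 0.5812
  upper = 2 × 0.6714 − 0.5524 = 0.7904

(0.5812, 0.7904)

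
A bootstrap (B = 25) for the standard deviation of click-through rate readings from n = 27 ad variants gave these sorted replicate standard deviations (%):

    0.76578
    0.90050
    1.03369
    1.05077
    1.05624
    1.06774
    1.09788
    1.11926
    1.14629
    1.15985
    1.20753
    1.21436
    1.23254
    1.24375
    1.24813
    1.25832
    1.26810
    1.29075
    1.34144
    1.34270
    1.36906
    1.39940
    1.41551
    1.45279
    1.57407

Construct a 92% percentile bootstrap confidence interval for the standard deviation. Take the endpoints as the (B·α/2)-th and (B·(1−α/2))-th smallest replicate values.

α = 0.08; lower rank = 25 × 0.040 = 1; upper rank = 25 × 0.960 = 24.
The 1st smallest replicate is 0.76578; the 24th is 1.45279.

(0.76578, 1.45279)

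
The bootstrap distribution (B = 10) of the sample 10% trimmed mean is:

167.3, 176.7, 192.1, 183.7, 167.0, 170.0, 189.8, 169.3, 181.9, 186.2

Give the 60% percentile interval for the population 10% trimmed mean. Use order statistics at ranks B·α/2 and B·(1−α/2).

(167.3, 186.2)

Sorted replicates: 167.0, 167.3, 169.3, 170.0, 176.7, 181.9, 183.7, 186.2, 189.8, 192.1
α = 0.40; lower rank = 10 × 0.200 = 2; upper rank = 10 × 0.800 = 8.
The 2nd smallest replicate is 167.3; the 8th is 186.2.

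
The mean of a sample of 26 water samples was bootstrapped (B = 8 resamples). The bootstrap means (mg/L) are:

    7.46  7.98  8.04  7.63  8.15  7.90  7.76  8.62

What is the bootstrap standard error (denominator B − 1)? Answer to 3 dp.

Bootstrap SE is the standard deviation of the 8 replicate means.
Mean of replicates: (7.46 + 7.98 + 8.04 + 7.63 + 8.15 + 7.90 + 7.76 + 8.62) / 8 = 63.5400 / 8 = 7.9425
Sum of squared deviations: (−0.4825)² + (+0.0375)² + (+0.0975)² + (−0.3125)² + (+0.2075)² + (−0.0425)² + (−0.1825)² + (+0.6775)² = 0.8785
Variance = 0.8785 / 7 = 0.1255
SE* = √0.1255

SE* = 0.354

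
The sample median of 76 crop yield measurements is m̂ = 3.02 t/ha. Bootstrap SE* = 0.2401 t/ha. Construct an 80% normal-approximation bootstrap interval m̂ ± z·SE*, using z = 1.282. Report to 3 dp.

(2.712, 3.328)

Margin = 1.282 × 0.2401 = 0.3078
Interval: 3.02 ± 0.3078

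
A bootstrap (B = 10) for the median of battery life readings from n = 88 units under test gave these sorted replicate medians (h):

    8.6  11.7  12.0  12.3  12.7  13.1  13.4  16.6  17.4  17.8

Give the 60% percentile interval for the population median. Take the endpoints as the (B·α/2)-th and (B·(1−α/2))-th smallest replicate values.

α = 0.40; lower rank = 10 × 0.200 = 2; upper rank = 10 × 0.800 = 8.
The 2nd smallest replicate is 11.7; the 8th is 16.6.

(11.7, 16.6)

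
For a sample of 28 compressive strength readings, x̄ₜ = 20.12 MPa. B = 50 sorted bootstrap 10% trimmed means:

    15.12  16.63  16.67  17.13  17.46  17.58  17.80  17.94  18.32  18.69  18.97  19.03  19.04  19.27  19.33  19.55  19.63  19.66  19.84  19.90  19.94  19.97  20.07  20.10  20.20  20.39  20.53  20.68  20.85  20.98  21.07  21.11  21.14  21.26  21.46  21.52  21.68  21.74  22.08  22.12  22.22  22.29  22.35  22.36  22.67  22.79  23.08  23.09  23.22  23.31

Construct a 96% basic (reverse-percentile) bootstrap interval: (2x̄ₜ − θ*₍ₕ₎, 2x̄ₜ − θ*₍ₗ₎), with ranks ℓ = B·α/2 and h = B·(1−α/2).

(17.02, 25.12)

Percentile endpoints at ranks 1 and 49: θ*₍1₎ = 15.12, θ*₍49₎ = 23.22.
Basic interval reflects these around x̄ₜ:
  lower = 2 × 20.12 − 23.22 = 17.02
  upper = 2 × 20.12 − 15.12 = 25.12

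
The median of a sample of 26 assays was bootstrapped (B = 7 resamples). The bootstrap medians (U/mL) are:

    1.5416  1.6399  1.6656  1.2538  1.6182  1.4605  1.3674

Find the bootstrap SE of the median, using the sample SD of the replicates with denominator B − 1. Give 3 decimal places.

SE* = 0.154

Bootstrap SE is the standard deviation of the 7 replicate medians.
Mean of replicates: (1.5416 + 1.6399 + 1.6656 + 1.2538 + 1.6182 + 1.4605 + 1.3674) / 7 = 10.54700 / 7 = 1.50671
Sum of squared deviations: (+0.03489)² + (+0.13319)² + (+0.15889)² + (−0.25291)² + (+0.11149)² + (−0.04621)² + (−0.13931)² = 0.14214
Variance = 0.14214 / 6 = 0.02369
SE* = √0.02369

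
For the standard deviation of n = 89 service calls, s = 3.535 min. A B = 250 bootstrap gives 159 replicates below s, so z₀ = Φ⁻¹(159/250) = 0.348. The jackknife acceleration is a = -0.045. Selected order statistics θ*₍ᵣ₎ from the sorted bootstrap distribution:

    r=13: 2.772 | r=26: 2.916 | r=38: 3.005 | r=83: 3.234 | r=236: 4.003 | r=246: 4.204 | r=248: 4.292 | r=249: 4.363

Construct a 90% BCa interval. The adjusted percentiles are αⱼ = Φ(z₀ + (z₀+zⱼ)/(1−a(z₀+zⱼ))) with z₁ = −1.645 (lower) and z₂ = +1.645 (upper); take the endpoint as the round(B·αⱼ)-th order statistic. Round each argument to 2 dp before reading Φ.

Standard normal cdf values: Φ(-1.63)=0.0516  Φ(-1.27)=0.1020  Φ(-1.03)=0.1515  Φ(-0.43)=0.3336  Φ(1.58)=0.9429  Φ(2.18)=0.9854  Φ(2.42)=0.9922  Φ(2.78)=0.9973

Lower: z₀ + z₁ = 0.348 + (-1.645) = -1.297; 1 − a(z₀+z₁) = 1 − (-0.045)(-1.297) = 0.9416; argument = 0.348 + (-1.297)/0.9416 = -1.0294 → -1.03.
α₁ = Φ(-1.03) = 0.1515; rank = round(250 × 0.1515) = 38; θ*₍38₎ = 3.005.
Upper: z₀ + z₂ = 1.993; 1 − a(z₀+z₂) = 1.0897; argument = 2.1770 → 2.18; α₂ = 0.9854; rank = 246; θ*₍246₎ = 4.204.

(3.005, 4.204)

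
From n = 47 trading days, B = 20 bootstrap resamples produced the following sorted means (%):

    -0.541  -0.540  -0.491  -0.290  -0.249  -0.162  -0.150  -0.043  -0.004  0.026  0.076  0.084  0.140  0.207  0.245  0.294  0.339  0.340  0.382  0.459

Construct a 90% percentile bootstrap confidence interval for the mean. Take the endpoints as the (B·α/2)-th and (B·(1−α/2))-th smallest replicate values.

(-0.541, 0.382)

α = 0.10; lower rank = 20 × 0.050 = 1; upper rank = 20 × 0.950 = 19.
The 1st smallest replicate is -0.541; the 19th is 0.382.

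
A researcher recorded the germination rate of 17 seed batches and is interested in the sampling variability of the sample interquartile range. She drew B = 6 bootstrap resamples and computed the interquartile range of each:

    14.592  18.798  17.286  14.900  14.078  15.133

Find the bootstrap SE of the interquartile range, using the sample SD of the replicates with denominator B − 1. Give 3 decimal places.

SE* = 1.837

Bootstrap SE is the standard deviation of the 6 replicate interquartile ranges.
Mean of replicates: (14.592 + 18.798 + 17.286 + 14.900 + 14.078 + 15.133) / 6 = 94.7870 / 6 = 15.7978
Sum of squared deviations: (−1.2058)² + (+3.0002)² + (+1.4882)² + (−0.8978)² + (−1.7198)² + (−0.6648)² = 16.8756
Variance = 16.8756 / 5 = 3.3751
SE* = √3.3751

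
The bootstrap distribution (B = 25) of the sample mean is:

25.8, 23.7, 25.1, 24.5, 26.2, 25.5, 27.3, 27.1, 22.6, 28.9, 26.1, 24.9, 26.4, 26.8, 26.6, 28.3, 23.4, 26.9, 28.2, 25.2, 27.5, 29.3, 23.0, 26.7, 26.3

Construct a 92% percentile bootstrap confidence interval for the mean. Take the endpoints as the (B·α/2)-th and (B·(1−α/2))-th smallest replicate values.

(22.6, 28.9)

Sorted replicates: 22.6, 23.0, 23.4, 23.7, 24.5, 24.9, 25.1, 25.2, 25.5, 25.8, 26.1, 26.2, 26.3, 26.4, 26.6, 26.7, 26.8, 26.9, 27.1, 27.3, 27.5, 28.2, 28.3, 28.9, 29.3
α = 0.08; lower rank = 25 × 0.040 = 1; upper rank = 25 × 0.960 = 24.
The 1st smallest replicate is 22.6; the 24th is 28.9.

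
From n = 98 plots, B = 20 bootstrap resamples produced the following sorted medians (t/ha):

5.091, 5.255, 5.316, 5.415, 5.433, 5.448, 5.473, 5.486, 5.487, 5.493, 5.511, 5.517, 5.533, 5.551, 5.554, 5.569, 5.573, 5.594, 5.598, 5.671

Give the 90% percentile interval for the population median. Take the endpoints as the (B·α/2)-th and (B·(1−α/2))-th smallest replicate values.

α = 0.10; lower rank = 20 × 0.050 = 1; upper rank = 20 × 0.950 = 19.
The 1st smallest replicate is 5.091; the 19th is 5.598.

(5.091, 5.598)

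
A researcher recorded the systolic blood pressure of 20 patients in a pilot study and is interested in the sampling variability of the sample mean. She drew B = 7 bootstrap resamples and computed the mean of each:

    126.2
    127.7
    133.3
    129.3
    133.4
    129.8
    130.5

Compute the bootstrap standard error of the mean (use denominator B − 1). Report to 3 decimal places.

SE* = 2.676

Bootstrap SE is the standard deviation of the 7 replicate means.
Mean of replicates: (126.2 + 127.7 + 133.3 + 129.3 + 133.4 + 129.8 + 130.5) / 7 = 910.2000 / 7 = 130.0286
Sum of squared deviations: (−3.8286)² + (−2.3286)² + (+3.2714)² + (−0.7286)² + (+3.3714)² + (−0.2286)² + (+0.4714)² = 42.9543
Variance = 42.9543 / 6 = 7.1590
SE* = √7.1590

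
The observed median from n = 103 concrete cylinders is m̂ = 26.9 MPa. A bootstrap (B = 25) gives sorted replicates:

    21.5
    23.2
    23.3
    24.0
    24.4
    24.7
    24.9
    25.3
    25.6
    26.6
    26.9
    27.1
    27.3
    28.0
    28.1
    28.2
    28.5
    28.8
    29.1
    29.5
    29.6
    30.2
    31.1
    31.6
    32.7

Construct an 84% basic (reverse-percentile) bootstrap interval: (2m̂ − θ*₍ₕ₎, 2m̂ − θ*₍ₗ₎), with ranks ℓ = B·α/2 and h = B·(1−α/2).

Percentile endpoints at ranks 2 and 23: θ*₍2₎ = 23.2, θ*₍23₎ = 31.1.
Basic interval reflects these around m̂:
  lower = 2 × 26.9 − 31.1 = 22.7
  upper = 2 × 26.9 − 23.2 = 30.6

(22.7, 30.6)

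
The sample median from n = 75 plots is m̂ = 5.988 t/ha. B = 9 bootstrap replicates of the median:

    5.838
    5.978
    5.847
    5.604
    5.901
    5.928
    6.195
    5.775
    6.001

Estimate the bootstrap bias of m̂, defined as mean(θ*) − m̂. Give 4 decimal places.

mean(θ*) = (5.838 + 5.978 + 5.847 + 5.604 + 5.901 + 5.928 + 6.195 + 5.775 + 6.001) / 9 = 5.89633
bias = 5.89633 − 5.988

bias = −0.0917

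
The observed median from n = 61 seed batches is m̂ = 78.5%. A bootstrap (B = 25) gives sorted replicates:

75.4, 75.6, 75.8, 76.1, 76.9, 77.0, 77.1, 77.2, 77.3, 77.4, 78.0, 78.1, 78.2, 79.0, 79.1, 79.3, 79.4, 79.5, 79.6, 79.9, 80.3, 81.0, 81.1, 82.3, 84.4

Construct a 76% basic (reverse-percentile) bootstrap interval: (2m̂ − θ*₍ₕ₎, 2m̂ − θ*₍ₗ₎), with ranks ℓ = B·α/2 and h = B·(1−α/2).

Percentile endpoints at ranks 3 and 22: θ*₍3₎ = 75.8, θ*₍22₎ = 81.0.
Basic interval reflects these around m̂:
  lower = 2 × 78.5 − 81.0 = 76.0
  upper = 2 × 78.5 − 75.8 = 81.2

(76.0, 81.2)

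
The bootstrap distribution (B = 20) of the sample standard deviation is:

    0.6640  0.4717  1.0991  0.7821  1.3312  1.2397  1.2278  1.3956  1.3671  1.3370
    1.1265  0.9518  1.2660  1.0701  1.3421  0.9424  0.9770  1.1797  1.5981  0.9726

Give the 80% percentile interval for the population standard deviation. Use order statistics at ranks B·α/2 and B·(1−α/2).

Sorted replicates: 0.4717, 0.6640, 0.7821, 0.9424, 0.9518, 0.9726, 0.9770, 1.0701, 1.0991, 1.1265, 1.1797, 1.2278, 1.2397, 1.2660, 1.3312, 1.3370, 1.3421, 1.3671, 1.3956, 1.5981
α = 0.20; lower rank = 20 × 0.100 = 2; upper rank = 20 × 0.900 = 18.
The 2nd smallest replicate is 0.6640; the 18th is 1.3671.

(0.6640, 1.3671)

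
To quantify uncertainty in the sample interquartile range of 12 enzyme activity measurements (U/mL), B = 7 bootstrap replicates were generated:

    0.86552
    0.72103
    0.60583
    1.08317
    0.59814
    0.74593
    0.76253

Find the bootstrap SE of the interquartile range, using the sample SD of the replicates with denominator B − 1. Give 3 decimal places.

SE* = 0.167

Bootstrap SE is the standard deviation of the 7 replicate interquartile ranges.
Mean of replicates: (0.86552 + 0.72103 + 0.60583 + 1.08317 + 0.59814 + 0.74593 + 0.76253) / 7 = 5.382150 / 7 = 0.768879
Sum of squared deviations: (+0.096641)² + (−0.047849)² + (−0.163049)² + (+0.314291)² + (−0.170739)² + (−0.022949)² + (−0.006349)² = 0.166712
Variance = 0.166712 / 6 = 0.027785
SE* = √0.027785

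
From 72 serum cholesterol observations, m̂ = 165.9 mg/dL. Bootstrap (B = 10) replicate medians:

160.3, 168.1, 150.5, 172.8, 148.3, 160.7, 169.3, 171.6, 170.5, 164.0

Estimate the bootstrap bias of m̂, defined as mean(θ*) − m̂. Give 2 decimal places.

mean(θ*) = (160.3 + 168.1 + 150.5 + 172.8 + 148.3 + 160.7 + 169.3 + 171.6 + 170.5 + 164.0) / 10 = 163.610
bias = 163.610 − 165.9

bias = −2.29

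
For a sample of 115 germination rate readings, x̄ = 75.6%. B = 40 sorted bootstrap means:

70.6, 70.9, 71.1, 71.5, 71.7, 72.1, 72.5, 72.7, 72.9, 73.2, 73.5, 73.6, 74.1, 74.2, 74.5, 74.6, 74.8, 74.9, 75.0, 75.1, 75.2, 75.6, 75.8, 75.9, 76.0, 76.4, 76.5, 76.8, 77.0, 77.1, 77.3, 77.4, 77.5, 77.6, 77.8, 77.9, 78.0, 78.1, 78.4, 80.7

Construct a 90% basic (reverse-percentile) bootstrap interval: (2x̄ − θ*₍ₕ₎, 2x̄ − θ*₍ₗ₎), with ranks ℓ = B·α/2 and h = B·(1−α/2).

(73.1, 80.3)

Percentile endpoints at ranks 2 and 38: θ*₍2₎ = 70.9, θ*₍38₎ = 78.1.
Basic interval reflects these around x̄:
  lower = 2 × 75.6 − 78.1 = 73.1
  upper = 2 × 75.6 − 70.9 = 80.3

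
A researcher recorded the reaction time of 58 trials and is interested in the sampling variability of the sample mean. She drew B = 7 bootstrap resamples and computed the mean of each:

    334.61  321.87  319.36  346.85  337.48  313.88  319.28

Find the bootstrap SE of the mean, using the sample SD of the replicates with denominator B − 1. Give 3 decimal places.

SE* = 12.080

Bootstrap SE is the standard deviation of the 7 replicate means.
Mean of replicates: (334.61 + 321.87 + 319.36 + 346.85 + 337.48 + 313.88 + 319.28) / 7 = 2293.3300 / 7 = 327.6186
Sum of squared deviations: (+6.9914)² + (−5.7486)² + (−8.2586)² + (+19.2314)² + (+9.8614)² + (−13.7386)² + (−8.3386)² = 875.5059
Variance = 875.5059 / 6 = 145.9176
SE* = √145.9176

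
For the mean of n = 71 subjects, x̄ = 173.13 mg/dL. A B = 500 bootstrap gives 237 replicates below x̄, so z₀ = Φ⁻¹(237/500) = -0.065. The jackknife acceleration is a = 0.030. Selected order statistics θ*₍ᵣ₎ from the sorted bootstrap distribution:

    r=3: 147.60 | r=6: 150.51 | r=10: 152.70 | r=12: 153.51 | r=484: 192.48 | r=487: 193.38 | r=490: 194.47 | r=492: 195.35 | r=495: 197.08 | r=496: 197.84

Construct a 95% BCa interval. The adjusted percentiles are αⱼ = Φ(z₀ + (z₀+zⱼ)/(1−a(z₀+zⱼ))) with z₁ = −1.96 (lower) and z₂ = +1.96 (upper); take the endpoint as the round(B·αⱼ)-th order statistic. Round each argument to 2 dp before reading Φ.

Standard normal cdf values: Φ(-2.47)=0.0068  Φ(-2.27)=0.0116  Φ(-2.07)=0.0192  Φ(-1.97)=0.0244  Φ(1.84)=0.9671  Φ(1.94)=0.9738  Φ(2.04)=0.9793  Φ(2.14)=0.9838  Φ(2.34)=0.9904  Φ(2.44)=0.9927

(153.51, 193.38)

Lower: z₀ + z₁ = -0.065 + (-1.960) = -2.025; 1 − a(z₀+z₁) = 1 − (0.030)(-2.025) = 1.0608; argument = -0.065 + (-2.025)/1.0608 = -1.9740 → -1.97.
α₁ = Φ(-1.97) = 0.0244; rank = round(500 × 0.0244) = 12; θ*₍12₎ = 153.51.
Upper: z₀ + z₂ = 1.895; 1 − a(z₀+z₂) = 0.9432; argument = 1.9442 → 1.94; α₂ = 0.9738; rank = 487; θ*₍487₎ = 193.38.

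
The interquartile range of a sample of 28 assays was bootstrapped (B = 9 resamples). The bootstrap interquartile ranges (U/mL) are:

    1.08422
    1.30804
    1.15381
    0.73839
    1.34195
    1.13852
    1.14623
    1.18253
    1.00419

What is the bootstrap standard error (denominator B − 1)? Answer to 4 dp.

Bootstrap SE is the standard deviation of the 9 replicate interquartile ranges.
Mean of replicates: (1.08422 + 1.30804 + 1.15381 + 0.73839 + 1.34195 + 1.13852 + 1.14623 + 1.18253 + 1.00419) / 9 = 10.097880 / 9 = 1.121987
Sum of squared deviations: (−0.037767)² + (+0.186053)² + (+0.031823)² + (−0.383597)² + (+0.219963)² + (+0.016533)² + (+0.024243)² + (+0.060543)² + (−0.117797)² = 0.250988
Variance = 0.250988 / 8 = 0.031373
SE* = √0.031373

SE* = 0.1771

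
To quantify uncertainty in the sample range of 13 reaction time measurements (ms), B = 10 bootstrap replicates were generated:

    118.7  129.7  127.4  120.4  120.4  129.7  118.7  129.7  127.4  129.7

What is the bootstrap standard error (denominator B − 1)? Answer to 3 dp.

SE* = 4.958

Bootstrap SE is the standard deviation of the 10 replicate ranges.
Mean of replicates: (118.7 + 129.7 + 127.4 + 120.4 + 120.4 + 129.7 + 118.7 + 129.7 + 127.4 + 129.7) / 10 = 1251.8000 / 10 = 125.1800
Sum of squared deviations: (−6.4800)² + (+4.5200)² + (+2.2200)² + (−4.7800)² + (−4.7800)² + (+4.5200)² + (−6.4800)² + (+4.5200)² + (+2.2200)² + (+4.5200)² = 221.2560
Variance = 221.2560 / 9 = 24.5840
SE* = √24.5840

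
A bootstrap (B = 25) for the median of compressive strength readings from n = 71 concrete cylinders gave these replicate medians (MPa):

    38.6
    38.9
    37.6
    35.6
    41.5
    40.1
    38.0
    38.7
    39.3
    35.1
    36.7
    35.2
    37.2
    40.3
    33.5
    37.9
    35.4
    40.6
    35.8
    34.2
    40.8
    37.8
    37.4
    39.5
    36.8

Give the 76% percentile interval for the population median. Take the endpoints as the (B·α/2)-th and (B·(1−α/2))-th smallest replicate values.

(35.1, 40.3)

Sorted replicates: 33.5, 34.2, 35.1, 35.2, 35.4, 35.6, 35.8, 36.7, 36.8, 37.2, 37.4, 37.6, 37.8, 37.9, 38.0, 38.6, 38.7, 38.9, 39.3, 39.5, 40.1, 40.3, 40.6, 40.8, 41.5
α = 0.24; lower rank = 25 × 0.120 = 3; upper rank = 25 × 0.880 = 22.
The 3rd smallest replicate is 35.1; the 22nd is 40.3.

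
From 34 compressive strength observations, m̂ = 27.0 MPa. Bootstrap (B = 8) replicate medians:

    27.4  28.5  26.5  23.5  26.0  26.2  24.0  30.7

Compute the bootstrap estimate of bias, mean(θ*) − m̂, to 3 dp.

bias = −0.400

mean(θ*) = (27.4 + 28.5 + 26.5 + 23.5 + 26.0 + 26.2 + 24.0 + 30.7) / 8 = 26.6000
bias = 26.6000 − 27.0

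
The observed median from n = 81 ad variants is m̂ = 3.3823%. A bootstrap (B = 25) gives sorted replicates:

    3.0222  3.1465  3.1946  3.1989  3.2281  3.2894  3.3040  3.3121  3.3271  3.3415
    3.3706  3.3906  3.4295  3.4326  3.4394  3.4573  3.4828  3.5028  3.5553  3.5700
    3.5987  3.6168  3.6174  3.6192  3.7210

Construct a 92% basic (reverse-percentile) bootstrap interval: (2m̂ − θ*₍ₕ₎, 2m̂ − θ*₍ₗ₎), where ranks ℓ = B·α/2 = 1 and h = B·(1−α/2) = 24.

Percentile endpoints at ranks 1 and 24: θ*₍1₎ = 3.0222, θ*₍24₎ = 3.6192.
Basic interval reflects these around m̂:
  lower = 2 × 3.3823 − 3.6192 = 3.1454
  upper = 2 × 3.3823 − 3.0222 = 3.7424

(3.1454, 3.7424)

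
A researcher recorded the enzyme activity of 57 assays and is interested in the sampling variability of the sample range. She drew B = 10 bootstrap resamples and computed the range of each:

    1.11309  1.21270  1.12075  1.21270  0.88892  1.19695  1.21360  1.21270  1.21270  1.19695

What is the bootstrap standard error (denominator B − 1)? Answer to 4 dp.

SE* = 0.1021

Bootstrap SE is the standard deviation of the 10 replicate ranges.
Mean of replicates: (1.11309 + 1.21270 + 1.12075 + 1.21270 + 0.88892 + 1.19695 + 1.21360 + 1.21270 + 1.21270 + 1.19695) / 10 = 11.581060 / 10 = 1.158106
Sum of squared deviations: (−0.045016)² + (+0.054594)² + (−0.037356)² + (+0.054594)² + (−0.269186)² + (+0.038844)² + (+0.055494)² + (+0.054594)² + (+0.054594)² + (+0.038844)² = 0.093902
Variance = 0.093902 / 9 = 0.010434
SE* = √0.010434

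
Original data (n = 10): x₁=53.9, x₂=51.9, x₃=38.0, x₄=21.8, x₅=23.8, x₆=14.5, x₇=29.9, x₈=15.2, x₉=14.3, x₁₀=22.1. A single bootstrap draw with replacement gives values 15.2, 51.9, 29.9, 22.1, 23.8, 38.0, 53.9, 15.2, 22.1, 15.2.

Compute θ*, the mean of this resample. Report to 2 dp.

θ* = 28.73

Mean = (15.2 + 51.9 + 29.9 + 22.1 + 23.8 + 38.0 + 53.9 + 15.2 + 22.1 + 15.2) / 10 = 287.30 / 10 = 28.73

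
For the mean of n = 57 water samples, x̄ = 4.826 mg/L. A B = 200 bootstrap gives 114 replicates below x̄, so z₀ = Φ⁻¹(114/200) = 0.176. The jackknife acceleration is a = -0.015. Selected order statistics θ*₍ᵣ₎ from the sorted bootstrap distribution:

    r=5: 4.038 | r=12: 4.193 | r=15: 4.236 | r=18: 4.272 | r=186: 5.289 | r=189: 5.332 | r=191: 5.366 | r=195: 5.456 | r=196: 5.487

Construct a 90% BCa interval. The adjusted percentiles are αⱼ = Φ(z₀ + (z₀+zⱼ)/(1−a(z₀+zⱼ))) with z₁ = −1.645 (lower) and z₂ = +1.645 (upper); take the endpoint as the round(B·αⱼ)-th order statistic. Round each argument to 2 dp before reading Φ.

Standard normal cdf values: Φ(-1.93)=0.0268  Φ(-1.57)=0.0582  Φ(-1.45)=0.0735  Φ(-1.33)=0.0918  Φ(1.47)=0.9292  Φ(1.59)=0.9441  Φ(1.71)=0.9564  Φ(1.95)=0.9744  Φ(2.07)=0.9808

Lower: z₀ + z₁ = 0.176 + (-1.645) = -1.469; 1 − a(z₀+z₁) = 1 − (-0.015)(-1.469) = 0.9780; argument = 0.176 + (-1.469)/0.9780 = -1.3261 → -1.33.
α₁ = Φ(-1.33) = 0.0918; rank = round(200 × 0.0918) = 18; θ*₍18₎ = 4.272.
Upper: z₀ + z₂ = 1.821; 1 − a(z₀+z₂) = 1.0273; argument = 1.9486 → 1.95; α₂ = 0.9744; rank = 195; θ*₍195₎ = 5.456.

(4.272, 5.456)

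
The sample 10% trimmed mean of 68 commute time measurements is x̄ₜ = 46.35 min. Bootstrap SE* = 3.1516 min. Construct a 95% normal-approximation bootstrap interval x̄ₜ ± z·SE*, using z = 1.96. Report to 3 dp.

Margin = 1.96 × 3.1516 = 6.1771
Interval: 46.35 ± 6.1771

(40.173, 52.527)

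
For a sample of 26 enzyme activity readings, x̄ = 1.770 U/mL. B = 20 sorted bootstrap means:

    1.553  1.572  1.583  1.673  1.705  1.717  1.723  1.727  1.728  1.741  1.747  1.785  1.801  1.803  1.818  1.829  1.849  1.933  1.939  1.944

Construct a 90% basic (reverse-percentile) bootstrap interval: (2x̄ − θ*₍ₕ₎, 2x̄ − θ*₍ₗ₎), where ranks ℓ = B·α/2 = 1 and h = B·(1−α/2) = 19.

(1.601, 1.987)

Percentile endpoints at ranks 1 and 19: θ*₍1₎ = 1.553, θ*₍19₎ = 1.939.
Basic interval reflects these around x̄:
  lower = 2 × 1.770 − 1.939 = 1.601
  upper = 2 × 1.770 − 1.553 = 1.987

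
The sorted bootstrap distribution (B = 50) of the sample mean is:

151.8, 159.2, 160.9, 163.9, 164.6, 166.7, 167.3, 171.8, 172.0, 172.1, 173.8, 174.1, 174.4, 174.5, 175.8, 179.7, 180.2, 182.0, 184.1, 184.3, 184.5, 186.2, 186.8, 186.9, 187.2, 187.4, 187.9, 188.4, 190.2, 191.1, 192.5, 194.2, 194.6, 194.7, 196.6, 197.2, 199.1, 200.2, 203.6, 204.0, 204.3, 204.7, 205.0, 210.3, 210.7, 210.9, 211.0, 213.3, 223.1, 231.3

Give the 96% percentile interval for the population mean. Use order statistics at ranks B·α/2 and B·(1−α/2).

(151.8, 223.1)

α = 0.04; lower rank = 50 × 0.020 = 1; upper rank = 50 × 0.980 = 49.
The 1st smallest replicate is 151.8; the 49th is 223.1.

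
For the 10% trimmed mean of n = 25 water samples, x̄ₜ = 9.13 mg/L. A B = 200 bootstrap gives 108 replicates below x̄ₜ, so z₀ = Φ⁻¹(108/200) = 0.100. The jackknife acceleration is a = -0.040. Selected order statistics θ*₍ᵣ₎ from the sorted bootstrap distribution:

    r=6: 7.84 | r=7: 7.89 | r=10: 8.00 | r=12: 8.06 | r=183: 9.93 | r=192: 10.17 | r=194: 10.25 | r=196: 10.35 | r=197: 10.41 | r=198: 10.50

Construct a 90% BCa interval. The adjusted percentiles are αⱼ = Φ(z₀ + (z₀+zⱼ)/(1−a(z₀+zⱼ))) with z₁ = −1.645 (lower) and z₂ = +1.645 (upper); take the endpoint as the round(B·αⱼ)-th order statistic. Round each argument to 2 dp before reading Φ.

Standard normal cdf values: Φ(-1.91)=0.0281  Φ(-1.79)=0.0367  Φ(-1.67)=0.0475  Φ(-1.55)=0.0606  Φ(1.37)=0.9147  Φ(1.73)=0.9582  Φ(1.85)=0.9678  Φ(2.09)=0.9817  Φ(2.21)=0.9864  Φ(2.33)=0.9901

Lower: z₀ + z₁ = 0.100 + (-1.645) = -1.545; 1 − a(z₀+z₁) = 1 − (-0.040)(-1.545) = 0.9382; argument = 0.100 + (-1.545)/0.9382 = -1.5468 → -1.55.
α₁ = Φ(-1.55) = 0.0606; rank = round(200 × 0.0606) = 12; θ*₍12₎ = 8.06.
Upper: z₀ + z₂ = 1.745; 1 − a(z₀+z₂) = 1.0698; argument = 1.7311 → 1.73; α₂ = 0.9582; rank = 192; θ*₍192₎ = 10.17.

(8.06, 10.17)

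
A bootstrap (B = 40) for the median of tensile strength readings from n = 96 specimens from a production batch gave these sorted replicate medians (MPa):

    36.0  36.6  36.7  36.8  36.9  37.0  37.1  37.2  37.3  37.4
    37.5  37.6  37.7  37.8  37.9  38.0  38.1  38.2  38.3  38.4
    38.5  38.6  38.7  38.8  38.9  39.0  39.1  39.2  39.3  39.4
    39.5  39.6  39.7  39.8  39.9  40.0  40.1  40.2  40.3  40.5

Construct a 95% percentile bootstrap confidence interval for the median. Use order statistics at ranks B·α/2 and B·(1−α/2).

(36.0, 40.3)

α = 0.05; lower rank = 40 × 0.025 = 1; upper rank = 40 × 0.975 = 39.
The 1st smallest replicate is 36.0; the 39th is 40.3.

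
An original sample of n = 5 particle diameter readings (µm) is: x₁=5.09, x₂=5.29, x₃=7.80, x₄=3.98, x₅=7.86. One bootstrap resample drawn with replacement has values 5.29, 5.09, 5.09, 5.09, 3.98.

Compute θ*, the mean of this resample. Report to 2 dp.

θ* = 4.91

Mean = (5.29 + 5.09 + 5.09 + 5.09 + 3.98) / 5 = 24.540 / 5 = 4.91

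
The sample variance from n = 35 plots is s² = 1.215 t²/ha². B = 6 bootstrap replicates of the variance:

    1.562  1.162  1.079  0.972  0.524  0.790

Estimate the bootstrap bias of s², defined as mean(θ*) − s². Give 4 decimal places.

bias = −0.2002

mean(θ*) = (1.562 + 1.162 + 1.079 + 0.972 + 0.524 + 0.790) / 6 = 1.01483
bias = 1.01483 − 1.215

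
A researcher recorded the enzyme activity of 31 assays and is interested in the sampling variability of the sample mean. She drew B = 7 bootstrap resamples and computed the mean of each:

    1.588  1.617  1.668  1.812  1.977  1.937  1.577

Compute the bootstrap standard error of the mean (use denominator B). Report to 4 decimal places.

Bootstrap SE is the standard deviation of the 7 replicate means.
Mean of replicates: (1.588 + 1.617 + 1.668 + 1.812 + 1.977 + 1.937 + 1.577) / 7 = 12.17600 / 7 = 1.73943
Sum of squared deviations: (−0.15143)² + (−0.12243)² + (−0.07143)² + (+0.07257)² + (+0.23757)² + (+0.19757)² + (−0.16243)² = 0.17015
Variance = 0.17015 / 7 = 0.02431
SE* = √0.02431

SE* = 0.1559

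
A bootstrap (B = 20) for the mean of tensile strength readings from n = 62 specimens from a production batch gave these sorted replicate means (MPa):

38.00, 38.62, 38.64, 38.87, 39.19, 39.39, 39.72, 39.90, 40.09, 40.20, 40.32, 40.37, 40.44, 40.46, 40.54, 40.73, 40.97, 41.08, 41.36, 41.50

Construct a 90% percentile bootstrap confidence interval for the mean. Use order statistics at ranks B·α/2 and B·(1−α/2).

α = 0.10; lower rank = 20 × 0.050 = 1; upper rank = 20 × 0.950 = 19.
The 1st smallest replicate is 38.00; the 19th is 41.36.

(38.00, 41.36)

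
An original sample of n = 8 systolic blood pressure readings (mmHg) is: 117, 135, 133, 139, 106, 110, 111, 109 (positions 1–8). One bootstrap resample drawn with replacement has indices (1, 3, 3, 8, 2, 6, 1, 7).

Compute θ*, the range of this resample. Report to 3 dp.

Resample values: 117, 133, 133, 109, 135, 110, 117, 111.
Range = 135 − 109 = 26.000

θ* = 26.000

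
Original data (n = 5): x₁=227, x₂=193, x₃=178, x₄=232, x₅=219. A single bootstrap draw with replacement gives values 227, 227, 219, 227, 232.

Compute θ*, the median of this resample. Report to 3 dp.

θ* = 227.000

Sorted: 219, 227, 227, 227, 232
Median = middle value = 227.000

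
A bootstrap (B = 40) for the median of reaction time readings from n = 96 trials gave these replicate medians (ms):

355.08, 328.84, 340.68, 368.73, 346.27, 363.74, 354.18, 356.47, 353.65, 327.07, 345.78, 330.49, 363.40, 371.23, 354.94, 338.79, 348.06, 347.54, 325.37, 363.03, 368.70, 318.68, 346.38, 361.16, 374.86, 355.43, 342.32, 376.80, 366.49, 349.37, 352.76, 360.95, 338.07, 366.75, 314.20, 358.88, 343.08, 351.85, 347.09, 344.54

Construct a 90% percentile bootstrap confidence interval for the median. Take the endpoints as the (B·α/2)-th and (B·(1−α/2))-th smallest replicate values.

Sorted replicates: 314.20, 318.68, 325.37, 327.07, 328.84, 330.49, 338.07, 338.79, 340.68, 342.32, 343.08, 344.54, 345.78, 346.27, 346.38, 347.09, 347.54, 348.06, 349.37, 351.85, 352.76, 353.65, 354.18, 354.94, 355.08, 355.43, 356.47, 358.88, 360.95, 361.16, 363.03, 363.40, 363.74, 366.49, 366.75, 368.70, 368.73, 371.23, 374.86, 376.80
α = 0.10; lower rank = 40 × 0.050 = 2; upper rank = 40 × 0.950 = 38.
The 2nd smallest replicate is 318.68; the 38th is 371.23.

(318.68, 371.23)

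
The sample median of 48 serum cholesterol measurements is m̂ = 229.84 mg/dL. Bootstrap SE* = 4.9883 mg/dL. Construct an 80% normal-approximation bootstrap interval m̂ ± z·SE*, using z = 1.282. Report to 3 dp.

Margin = 1.282 × 4.9883 = 6.3950
Interval: 229.84 ± 6.3950

(223.445, 236.235)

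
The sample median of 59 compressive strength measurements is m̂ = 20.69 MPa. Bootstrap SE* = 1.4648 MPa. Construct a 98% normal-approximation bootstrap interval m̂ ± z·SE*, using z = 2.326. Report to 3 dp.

Margin = 2.326 × 1.4648 = 3.4071
Interval: 20.69 ± 3.4071

(17.283, 24.097)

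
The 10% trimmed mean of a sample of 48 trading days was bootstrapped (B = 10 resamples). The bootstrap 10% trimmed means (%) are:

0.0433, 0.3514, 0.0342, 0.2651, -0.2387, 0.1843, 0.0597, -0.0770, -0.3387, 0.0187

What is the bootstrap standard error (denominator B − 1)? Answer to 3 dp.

SE* = 0.212

Bootstrap SE is the standard deviation of the 10 replicate 10% trimmed means.
Mean of replicates: (0.0433 + 0.3514 + 0.0342 + 0.2651 + (-0.2387) + 0.1843 + 0.0597 + (-0.0770) + (-0.3387) + 0.0187) / 10 = 0.30230 / 10 = 0.03023
Sum of squared deviations: (+0.01307)² + (+0.32117)² + (+0.00397)² + (+0.23487)² + (−0.26893)² + (+0.15407)² + (+0.02947)² + (−0.10723)² + (−0.36893)² + (−0.01153)² = 0.40317
Variance = 0.40317 / 9 = 0.04480
SE* = √0.04480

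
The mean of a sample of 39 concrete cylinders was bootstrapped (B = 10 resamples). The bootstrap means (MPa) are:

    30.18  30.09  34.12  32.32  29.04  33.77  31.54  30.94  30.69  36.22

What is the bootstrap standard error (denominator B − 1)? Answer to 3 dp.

SE* = 2.216

Bootstrap SE is the standard deviation of the 10 replicate means.
Mean of replicates: (30.18 + 30.09 + 34.12 + 32.32 + 29.04 + 33.77 + 31.54 + 30.94 + 30.69 + 36.22) / 10 = 318.9100 / 10 = 31.8910
Sum of squared deviations: (−1.7110)² + (−1.8010)² + (+2.2290)² + (+0.4290)² + (−2.8510)² + (+1.8790)² + (−0.3510)² + (−0.9510)² + (−1.2010)² + (+4.3290)² = 44.1927
Variance = 44.1927 / 9 = 4.9103
SE* = √4.9103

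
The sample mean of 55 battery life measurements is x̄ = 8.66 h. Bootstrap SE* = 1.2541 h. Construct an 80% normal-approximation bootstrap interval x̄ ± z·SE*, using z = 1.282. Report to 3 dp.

Margin = 1.282 × 1.2541 = 1.6078
Interval: 8.66 ± 1.6078

(7.052, 10.268)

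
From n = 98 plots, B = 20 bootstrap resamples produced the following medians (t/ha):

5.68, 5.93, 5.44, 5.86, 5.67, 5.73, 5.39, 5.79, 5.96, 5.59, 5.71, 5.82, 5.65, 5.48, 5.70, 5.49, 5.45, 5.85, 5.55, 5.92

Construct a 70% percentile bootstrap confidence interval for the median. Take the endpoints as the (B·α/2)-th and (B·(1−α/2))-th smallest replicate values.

(5.45, 5.86)

Sorted replicates: 5.39, 5.44, 5.45, 5.48, 5.49, 5.55, 5.59, 5.65, 5.67, 5.68, 5.70, 5.71, 5.73, 5.79, 5.82, 5.85, 5.86, 5.92, 5.93, 5.96
α = 0.30; lower rank = 20 × 0.150 = 3; upper rank = 20 × 0.850 = 17.
The 3rd smallest replicate is 5.45; the 17th is 5.86.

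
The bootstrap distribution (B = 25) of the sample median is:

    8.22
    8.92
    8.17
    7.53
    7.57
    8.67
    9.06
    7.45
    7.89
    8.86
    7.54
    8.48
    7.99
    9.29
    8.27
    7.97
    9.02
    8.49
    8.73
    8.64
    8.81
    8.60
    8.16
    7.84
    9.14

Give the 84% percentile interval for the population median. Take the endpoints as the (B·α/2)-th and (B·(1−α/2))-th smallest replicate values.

(7.53, 9.06)

Sorted replicates: 7.45, 7.53, 7.54, 7.57, 7.84, 7.89, 7.97, 7.99, 8.16, 8.17, 8.22, 8.27, 8.48, 8.49, 8.60, 8.64, 8.67, 8.73, 8.81, 8.86, 8.92, 9.02, 9.06, 9.14, 9.29
α = 0.16; lower rank = 25 × 0.080 = 2; upper rank = 25 × 0.920 = 23.
The 2nd smallest replicate is 7.53; the 23rd is 9.06.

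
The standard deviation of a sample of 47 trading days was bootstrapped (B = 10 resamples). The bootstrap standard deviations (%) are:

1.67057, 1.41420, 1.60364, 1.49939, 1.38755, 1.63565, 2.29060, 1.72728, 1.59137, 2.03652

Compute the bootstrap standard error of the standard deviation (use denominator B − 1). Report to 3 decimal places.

SE* = 0.280

Bootstrap SE is the standard deviation of the 10 replicate standard deviations.
Mean of replicates: (1.67057 + 1.41420 + 1.60364 + 1.49939 + 1.38755 + 1.63565 + 2.29060 + 1.72728 + 1.59137 + 2.03652) / 10 = 16.856770 / 10 = 1.685677
Sum of squared deviations: (−0.015107)² + (−0.271477)² + (−0.082037)² + (−0.186287)² + (−0.298127)² + (−0.050027)² + (+0.604923)² + (+0.041603)² + (−0.094307)² + (+0.350843)² = 0.706391
Variance = 0.706391 / 9 = 0.078488
SE* = √0.078488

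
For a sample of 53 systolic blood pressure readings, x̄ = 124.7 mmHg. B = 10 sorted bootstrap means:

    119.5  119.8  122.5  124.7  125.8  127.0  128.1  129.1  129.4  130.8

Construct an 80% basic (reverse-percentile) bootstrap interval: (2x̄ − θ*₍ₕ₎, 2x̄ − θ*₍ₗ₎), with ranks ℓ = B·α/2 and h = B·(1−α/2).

Percentile endpoints at ranks 1 and 9: θ*₍1₎ = 119.5, θ*₍9₎ = 129.4.
Basic interval reflects these around x̄:
  lower = 2 × 124.7 − 129.4 = 120.0
  upper = 2 × 124.7 − 119.5 = 129.9

(120.0, 129.9)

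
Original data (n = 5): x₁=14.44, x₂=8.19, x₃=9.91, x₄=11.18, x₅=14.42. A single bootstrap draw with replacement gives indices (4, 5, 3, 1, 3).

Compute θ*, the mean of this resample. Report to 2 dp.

θ* = 11.97

Resample values: 11.18, 14.42, 9.91, 14.44, 9.91.
Mean = (11.18 + 14.42 + 9.91 + 14.44 + 9.91) / 5 = 59.860 / 5 = 11.97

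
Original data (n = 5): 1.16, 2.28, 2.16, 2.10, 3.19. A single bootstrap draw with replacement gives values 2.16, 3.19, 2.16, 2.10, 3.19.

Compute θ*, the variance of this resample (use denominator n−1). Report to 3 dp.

Mean = 2.5600; sum of squared deviations = 1.3254
s² = 1.3254 / 4 = 0.3313

θ* = 0.331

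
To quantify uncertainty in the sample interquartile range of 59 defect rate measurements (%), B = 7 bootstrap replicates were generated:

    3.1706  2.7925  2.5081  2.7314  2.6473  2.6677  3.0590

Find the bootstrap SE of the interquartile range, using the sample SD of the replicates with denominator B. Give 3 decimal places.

Bootstrap SE is the standard deviation of the 7 replicate interquartile ranges.
Mean of replicates: (3.1706 + 2.7925 + 2.5081 + 2.7314 + 2.6473 + 2.6677 + 3.0590) / 7 = 19.57660 / 7 = 2.79666
Sum of squared deviations: (+0.37394)² + (−0.00416)² + (−0.28856)² + (−0.06526)² + (−0.14936)² + (−0.12896)² + (+0.26234)² = 0.33514
Variance = 0.33514 / 7 = 0.04788
SE* = √0.04788

SE* = 0.219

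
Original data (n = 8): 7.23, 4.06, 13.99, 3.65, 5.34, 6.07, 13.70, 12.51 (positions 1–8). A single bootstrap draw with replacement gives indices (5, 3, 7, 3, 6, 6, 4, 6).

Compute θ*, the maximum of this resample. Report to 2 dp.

θ* = 13.99

Resample values: 5.34, 13.99, 13.70, 13.99, 6.07, 6.07, 3.65, 6.07.
Maximum = 13.99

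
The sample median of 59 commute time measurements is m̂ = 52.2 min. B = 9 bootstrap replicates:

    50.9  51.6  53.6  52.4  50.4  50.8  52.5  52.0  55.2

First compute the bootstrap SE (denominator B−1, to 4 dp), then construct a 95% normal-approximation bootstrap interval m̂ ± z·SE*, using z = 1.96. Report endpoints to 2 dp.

(49.23, 55.17)

Mean of replicates = 52.1556; sum of squared deviations = 18.3622; SE* = √(18.3622/8) = 1.5150
Margin = 1.96 × 1.5150 = 2.969
Interval: 52.2 ± 2.969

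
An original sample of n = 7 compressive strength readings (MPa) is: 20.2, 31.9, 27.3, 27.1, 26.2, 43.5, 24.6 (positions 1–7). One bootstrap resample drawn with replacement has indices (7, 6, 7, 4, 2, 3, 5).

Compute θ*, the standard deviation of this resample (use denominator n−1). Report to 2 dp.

θ* = 6.72

Resample values: 24.6, 43.5, 24.6, 27.1, 31.9, 27.3, 26.2.
Mean = 29.3143; sum of squared deviations = 271.0286
s² = 271.0286 / 6 = 45.1714
s = √45.1714 = 6.72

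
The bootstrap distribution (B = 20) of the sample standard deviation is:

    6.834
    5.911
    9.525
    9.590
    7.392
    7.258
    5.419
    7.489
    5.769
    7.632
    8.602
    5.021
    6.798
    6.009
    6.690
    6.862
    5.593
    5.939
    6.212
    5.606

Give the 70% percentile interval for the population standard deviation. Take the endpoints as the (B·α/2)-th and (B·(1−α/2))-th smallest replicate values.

(5.593, 7.632)

Sorted replicates: 5.021, 5.419, 5.593, 5.606, 5.769, 5.911, 5.939, 6.009, 6.212, 6.690, 6.798, 6.834, 6.862, 7.258, 7.392, 7.489, 7.632, 8.602, 9.525, 9.590
α = 0.30; lower rank = 20 × 0.150 = 3; upper rank = 20 × 0.850 = 17.
The 3rd smallest replicate is 5.593; the 17th is 7.632.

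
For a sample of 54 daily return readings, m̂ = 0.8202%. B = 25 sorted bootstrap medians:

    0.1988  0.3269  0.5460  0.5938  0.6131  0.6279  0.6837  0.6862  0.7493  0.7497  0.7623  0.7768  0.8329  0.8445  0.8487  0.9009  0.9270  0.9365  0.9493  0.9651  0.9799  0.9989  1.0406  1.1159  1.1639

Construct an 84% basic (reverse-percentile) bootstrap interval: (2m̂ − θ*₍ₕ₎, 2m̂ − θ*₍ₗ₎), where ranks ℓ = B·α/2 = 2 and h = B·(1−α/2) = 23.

(0.5998, 1.3135)

Percentile endpoints at ranks 2 and 23: θ*₍2₎ = 0.3269, θ*₍23₎ = 1.0406.
Basic interval reflects these around m̂:
  lower = 2 × 0.8202 − 1.0406 = 0.5998
  upper = 2 × 0.8202 − 0.3269 = 1.3135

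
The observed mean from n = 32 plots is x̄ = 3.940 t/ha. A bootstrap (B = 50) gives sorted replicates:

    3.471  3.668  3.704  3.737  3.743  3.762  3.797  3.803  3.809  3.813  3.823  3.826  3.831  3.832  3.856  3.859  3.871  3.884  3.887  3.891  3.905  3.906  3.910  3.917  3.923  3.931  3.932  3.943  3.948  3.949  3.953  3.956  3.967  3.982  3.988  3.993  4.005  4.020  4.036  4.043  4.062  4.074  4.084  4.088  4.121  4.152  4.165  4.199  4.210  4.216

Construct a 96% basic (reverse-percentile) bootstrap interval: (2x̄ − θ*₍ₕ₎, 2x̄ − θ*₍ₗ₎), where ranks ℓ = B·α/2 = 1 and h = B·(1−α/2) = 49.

(3.670, 4.409)

Percentile endpoints at ranks 1 and 49: θ*₍1₎ = 3.471, θ*₍49₎ = 4.210.
Basic interval reflects these around x̄:
  lower = 2 × 3.940 − 4.210 = 3.670
  upper = 2 × 3.940 − 3.471 = 4.409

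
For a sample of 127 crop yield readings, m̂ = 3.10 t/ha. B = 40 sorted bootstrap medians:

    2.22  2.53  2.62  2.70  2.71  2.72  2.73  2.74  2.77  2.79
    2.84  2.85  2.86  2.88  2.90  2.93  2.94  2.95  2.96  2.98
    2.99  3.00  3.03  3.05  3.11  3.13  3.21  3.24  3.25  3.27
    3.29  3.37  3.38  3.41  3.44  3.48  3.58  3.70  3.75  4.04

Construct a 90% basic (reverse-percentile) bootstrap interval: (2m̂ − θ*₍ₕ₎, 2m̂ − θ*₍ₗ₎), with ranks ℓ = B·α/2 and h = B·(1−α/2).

(2.50, 3.67)

Percentile endpoints at ranks 2 and 38: θ*₍2₎ = 2.53, θ*₍38₎ = 3.70.
Basic interval reflects these around m̂:
  lower = 2 × 3.10 − 3.70 = 2.50
  upper = 2 × 3.10 − 2.53 = 3.67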